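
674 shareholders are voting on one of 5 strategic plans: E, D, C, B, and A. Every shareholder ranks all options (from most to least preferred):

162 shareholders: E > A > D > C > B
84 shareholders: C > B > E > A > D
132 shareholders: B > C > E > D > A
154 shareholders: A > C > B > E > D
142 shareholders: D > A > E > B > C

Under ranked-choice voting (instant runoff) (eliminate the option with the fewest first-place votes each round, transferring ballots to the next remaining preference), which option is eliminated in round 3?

Round 1: E 162, D 142, C 84, B 132, A 154. Eliminate C.
Round 2: E 162, D 142, B 216, A 154. Eliminate D.
Round 3: E 162, B 216, A 296. Eliminate E.

E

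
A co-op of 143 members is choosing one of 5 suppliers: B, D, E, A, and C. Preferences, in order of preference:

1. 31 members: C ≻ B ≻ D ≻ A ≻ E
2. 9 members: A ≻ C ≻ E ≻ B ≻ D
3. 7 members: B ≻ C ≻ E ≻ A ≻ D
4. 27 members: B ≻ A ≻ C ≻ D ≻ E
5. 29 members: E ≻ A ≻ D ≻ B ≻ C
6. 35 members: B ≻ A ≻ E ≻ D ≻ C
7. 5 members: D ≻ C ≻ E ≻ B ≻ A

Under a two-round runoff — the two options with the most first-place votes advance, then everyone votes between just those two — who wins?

Round 1 first-place votes: B 69, D 5, E 29, A 9, C 31.
B and C advance.
Runoff: B is preferred to C by 98 voters; C by 45.
B wins the runoff.

B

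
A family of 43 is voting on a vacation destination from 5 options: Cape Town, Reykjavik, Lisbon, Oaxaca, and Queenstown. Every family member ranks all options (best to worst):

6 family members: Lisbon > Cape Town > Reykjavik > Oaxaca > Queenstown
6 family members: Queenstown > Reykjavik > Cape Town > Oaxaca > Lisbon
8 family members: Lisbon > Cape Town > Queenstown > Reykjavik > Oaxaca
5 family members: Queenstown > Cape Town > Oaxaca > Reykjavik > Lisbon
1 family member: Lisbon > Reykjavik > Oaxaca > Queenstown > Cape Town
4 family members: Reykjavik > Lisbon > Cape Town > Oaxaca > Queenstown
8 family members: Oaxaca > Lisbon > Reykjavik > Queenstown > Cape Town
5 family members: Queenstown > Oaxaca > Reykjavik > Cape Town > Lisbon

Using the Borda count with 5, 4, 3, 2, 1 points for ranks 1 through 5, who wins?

Cape Town: 6·4 + 6·3 + 8·4 + 5·4 + 1·1 + 4·3 + 8·1 + 5·2 = 125
Reykjavik: 6·3 + 6·4 + 8·2 + 5·2 + 1·4 + 4·5 + 8·3 + 5·3 = 131
Lisbon: 6·5 + 6·1 + 8·5 + 5·1 + 1·5 + 4·4 + 8·4 + 5·1 = 139
Oaxaca: 6·2 + 6·2 + 8·1 + 5·3 + 1·3 + 4·2 + 8·5 + 5·4 = 118
Queenstown: 6·1 + 6·5 + 8·3 + 5·5 + 1·2 + 4·1 + 8·2 + 5·5 = 132
Lisbon has the highest Borda score (139).

Lisbon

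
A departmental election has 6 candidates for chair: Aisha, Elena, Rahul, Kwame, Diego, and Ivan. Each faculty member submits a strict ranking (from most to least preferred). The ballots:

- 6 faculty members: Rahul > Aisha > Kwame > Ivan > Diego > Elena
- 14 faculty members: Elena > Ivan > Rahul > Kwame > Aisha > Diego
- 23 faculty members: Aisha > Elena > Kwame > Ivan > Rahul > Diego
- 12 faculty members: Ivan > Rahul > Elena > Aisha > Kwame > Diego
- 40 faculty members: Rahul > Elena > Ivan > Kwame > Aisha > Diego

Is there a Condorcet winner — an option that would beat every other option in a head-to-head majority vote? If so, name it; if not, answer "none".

Checking pairwise contests:
Elena beats Aisha 66–29.
Rahul beats Elena 58–37.
Ivan beats Rahul 49–46.
Elena beats Kwame 89–6.
Aisha beats Diego 95–0.
Elena beats Ivan 77–18.
Every option loses at least one head-to-head, so there is no Condorcet winner.

none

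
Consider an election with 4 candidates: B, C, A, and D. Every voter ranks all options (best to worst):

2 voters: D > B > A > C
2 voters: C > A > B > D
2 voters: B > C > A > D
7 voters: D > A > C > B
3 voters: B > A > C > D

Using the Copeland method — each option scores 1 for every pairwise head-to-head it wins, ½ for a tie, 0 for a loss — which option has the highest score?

D

B: loses to C, A, and D → score 0.
C: beats B; loses to A and D → score 1.
A: beats B and C; loses to D → score 2.
D: beats B, C, and A → score 3.
D has the best pairwise record.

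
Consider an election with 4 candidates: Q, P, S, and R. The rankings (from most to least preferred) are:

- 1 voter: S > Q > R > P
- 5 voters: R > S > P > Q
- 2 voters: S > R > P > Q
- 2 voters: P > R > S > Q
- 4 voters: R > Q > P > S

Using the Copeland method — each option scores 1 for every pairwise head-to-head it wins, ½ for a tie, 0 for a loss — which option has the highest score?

R

Q: loses to P, S, and R → score 0.
P: beats Q; loses to S and R → score 1.
S: beats Q and P; loses to R → score 2.
R: beats Q, P, and S → score 3.
R has the best pairwise record.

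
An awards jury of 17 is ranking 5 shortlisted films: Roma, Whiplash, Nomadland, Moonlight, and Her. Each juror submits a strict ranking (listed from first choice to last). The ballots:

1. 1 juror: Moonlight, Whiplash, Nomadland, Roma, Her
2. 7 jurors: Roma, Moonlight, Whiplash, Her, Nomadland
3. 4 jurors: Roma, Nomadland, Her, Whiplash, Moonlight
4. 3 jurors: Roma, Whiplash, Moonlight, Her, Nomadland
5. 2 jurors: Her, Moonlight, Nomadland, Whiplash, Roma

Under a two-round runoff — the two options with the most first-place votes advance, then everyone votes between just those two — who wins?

Round 1 first-place votes: Roma 14, Whiplash 0, Nomadland 0, Moonlight 1, Her 2.
Roma and Her advance.
Runoff: Roma is preferred to Her by 15 voters; Her by 2.
Roma wins the runoff.

Roma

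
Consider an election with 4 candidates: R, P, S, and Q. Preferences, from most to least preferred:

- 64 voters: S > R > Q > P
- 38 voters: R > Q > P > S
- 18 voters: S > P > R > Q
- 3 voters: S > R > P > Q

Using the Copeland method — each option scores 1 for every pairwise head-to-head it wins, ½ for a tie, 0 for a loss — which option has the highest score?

S

R: beats P and Q; loses to S → score 2.
P: loses to R, S, and Q → score 0.
S: beats R, P, and Q → score 3.
Q: beats P; loses to R and S → score 1.
S has the best pairwise record.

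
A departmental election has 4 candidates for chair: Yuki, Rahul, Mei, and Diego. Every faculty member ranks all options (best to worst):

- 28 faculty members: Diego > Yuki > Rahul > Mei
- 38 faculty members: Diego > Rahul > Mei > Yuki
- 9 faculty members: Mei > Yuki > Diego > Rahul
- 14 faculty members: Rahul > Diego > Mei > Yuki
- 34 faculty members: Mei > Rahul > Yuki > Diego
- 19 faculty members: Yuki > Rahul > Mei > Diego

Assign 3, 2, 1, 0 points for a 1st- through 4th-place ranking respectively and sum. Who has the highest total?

Yuki: 28·2 + 38·0 + 9·2 + 14·0 + 34·1 + 19·3 = 165
Rahul: 28·1 + 38·2 + 9·0 + 14·3 + 34·2 + 19·2 = 252
Mei: 28·0 + 38·1 + 9·3 + 14·1 + 34·3 + 19·1 = 200
Diego: 28·3 + 38·3 + 9·1 + 14·2 + 34·0 + 19·0 = 235
Rahul has the highest Borda score (252).

Rahul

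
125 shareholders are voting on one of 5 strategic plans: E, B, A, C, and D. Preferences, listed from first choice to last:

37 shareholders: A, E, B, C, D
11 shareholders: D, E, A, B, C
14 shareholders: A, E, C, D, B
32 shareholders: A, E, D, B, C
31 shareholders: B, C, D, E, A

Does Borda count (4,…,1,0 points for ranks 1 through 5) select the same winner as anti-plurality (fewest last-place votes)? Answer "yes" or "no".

Borda — scores: E 313, B 241, A 354, C 158, D 184. Winner: A.
Anti-plurality — last-place votes: E 0, B 14, A 31, C 43, D 37. Winner: E.
The two methods disagree.

no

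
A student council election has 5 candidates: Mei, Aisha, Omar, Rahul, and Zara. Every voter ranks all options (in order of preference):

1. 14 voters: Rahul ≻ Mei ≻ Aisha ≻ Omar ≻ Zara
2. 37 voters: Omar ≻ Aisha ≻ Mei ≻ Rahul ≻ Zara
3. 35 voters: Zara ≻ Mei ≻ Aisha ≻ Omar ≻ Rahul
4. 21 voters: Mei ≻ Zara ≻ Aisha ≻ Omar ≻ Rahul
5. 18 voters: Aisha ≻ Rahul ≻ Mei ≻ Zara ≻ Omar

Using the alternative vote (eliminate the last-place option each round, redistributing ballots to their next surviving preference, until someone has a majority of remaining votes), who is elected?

Mei

Round 1: Mei 21, Aisha 18, Omar 37, Rahul 14, Zara 35. Eliminate Rahul.
Round 2: Mei 35, Aisha 18, Omar 37, Zara 35. Eliminate Aisha.
Round 3: Mei 53, Omar 37, Zara 35. Eliminate Zara.
Round 4: Mei 88, Omar 37. Mei has a majority.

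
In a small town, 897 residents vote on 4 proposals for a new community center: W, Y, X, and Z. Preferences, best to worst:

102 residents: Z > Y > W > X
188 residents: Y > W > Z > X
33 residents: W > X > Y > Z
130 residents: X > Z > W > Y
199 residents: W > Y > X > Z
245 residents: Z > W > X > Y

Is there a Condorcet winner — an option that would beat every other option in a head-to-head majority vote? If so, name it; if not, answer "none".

Z vs W: 477–420 for Z.
Z vs Y: 477–420 for Z.
Z vs X: 535–362 for Z.
Z beats every other option head-to-head.

Z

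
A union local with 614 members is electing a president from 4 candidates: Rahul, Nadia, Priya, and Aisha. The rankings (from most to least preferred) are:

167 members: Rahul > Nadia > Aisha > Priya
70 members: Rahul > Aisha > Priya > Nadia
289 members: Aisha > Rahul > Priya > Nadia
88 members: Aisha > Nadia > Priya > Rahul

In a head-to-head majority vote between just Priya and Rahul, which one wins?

Voters preferring Priya to Rahul: 88; preferring Rahul to Priya: 526.
Rahul wins the head-to-head.

Rahul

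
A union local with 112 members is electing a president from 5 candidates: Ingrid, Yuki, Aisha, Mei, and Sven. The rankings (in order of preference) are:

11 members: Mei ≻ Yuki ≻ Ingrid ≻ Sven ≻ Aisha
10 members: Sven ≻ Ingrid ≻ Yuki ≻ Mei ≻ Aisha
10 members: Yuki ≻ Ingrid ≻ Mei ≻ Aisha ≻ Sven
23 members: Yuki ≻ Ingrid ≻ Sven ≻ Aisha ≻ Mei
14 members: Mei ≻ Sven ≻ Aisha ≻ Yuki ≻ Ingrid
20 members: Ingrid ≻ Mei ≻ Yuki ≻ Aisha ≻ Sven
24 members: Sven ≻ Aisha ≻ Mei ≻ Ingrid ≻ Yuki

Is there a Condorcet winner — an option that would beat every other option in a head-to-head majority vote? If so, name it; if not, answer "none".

none

Checking pairwise contests:
Yuki beats Ingrid 58–54.
Mei beats Yuki 69–43.
Ingrid beats Aisha 74–38.
Ingrid beats Mei 63–49.
Ingrid beats Sven 64–48.
Every option loses at least one head-to-head, so there is no Condorcet winner.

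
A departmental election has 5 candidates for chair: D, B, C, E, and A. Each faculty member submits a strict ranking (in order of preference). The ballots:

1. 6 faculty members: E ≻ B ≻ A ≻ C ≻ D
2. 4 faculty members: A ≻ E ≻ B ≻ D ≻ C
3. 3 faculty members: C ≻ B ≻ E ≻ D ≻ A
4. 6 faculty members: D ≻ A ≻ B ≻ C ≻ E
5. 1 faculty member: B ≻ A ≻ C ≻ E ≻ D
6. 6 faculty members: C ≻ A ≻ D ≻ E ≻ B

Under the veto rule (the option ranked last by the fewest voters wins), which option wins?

A

Last-place votes: D 7, B 6, C 4, E 6, A 3.
A is ranked last by the fewest voters, so A wins.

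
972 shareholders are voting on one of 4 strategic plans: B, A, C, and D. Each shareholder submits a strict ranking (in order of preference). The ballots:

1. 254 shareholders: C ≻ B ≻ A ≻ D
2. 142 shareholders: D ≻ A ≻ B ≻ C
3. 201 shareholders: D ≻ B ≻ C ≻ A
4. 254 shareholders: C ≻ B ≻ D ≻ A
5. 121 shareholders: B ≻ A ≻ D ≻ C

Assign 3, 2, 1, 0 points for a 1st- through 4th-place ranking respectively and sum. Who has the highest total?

B: 254·2 + 142·1 + 201·2 + 254·2 + 121·3 = 1923
A: 254·1 + 142·2 + 201·0 + 254·0 + 121·2 = 780
C: 254·3 + 142·0 + 201·1 + 254·3 + 121·0 = 1725
D: 254·0 + 142·3 + 201·3 + 254·1 + 121·1 = 1404
B has the highest Borda score (1923).

B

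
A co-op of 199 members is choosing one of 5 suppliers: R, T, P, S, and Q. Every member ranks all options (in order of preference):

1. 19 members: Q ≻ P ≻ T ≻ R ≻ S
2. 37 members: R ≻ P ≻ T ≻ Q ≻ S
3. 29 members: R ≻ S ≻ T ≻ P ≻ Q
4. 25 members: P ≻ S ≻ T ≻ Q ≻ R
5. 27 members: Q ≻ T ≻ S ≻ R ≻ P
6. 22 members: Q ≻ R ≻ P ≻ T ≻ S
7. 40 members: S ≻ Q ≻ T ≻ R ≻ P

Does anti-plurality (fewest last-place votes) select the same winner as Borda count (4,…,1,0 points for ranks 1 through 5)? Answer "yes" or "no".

Anti-plurality — last-place votes: R 25, T 0, P 67, S 78, Q 29. Winner: T.
Borda — scores: R 416, T 403, P 341, S 376, Q 454. Winner: Q.
The two methods disagree.

no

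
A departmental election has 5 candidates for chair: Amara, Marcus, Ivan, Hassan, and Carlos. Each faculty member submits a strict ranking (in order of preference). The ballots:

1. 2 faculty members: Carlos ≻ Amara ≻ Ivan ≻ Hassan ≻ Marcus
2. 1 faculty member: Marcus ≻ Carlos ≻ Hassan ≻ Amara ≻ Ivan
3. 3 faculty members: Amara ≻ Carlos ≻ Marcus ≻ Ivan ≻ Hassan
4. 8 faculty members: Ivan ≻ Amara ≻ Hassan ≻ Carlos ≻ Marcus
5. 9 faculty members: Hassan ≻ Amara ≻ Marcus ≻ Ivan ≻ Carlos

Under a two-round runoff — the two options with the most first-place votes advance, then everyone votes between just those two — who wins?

Ivan

Round 1 first-place votes: Amara 3, Marcus 1, Ivan 8, Hassan 9, Carlos 2.
Hassan and Ivan advance.
Runoff: Hassan is preferred to Ivan by 10 voters; Ivan by 13.
Ivan wins the runoff.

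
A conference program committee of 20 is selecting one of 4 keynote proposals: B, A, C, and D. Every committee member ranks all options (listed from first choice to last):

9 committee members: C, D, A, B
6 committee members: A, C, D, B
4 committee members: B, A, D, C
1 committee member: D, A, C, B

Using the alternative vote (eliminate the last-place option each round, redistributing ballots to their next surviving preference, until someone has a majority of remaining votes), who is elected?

Round 1: B 4, A 6, C 9, D 1. Eliminate D.
Round 2: B 4, A 7, C 9. Eliminate B.
Round 3: A 11, C 9. A has a majority.

A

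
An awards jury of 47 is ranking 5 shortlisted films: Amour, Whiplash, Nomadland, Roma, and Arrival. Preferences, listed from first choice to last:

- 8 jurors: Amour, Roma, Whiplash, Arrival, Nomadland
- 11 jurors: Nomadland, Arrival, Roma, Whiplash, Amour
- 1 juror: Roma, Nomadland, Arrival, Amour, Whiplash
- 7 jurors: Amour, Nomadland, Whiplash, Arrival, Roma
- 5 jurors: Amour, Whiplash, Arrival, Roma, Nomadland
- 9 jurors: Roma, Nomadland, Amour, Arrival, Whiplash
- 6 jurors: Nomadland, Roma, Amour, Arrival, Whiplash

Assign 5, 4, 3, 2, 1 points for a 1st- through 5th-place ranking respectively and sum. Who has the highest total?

Nomadland

Amour: 8·5 + 11·1 + 1·2 + 7·5 + 5·5 + 9·3 + 6·3 = 158
Whiplash: 8·3 + 11·2 + 1·1 + 7·3 + 5·4 + 9·1 + 6·1 = 103
Nomadland: 8·1 + 11·5 + 1·4 + 7·4 + 5·1 + 9·4 + 6·5 = 166
Roma: 8·4 + 11·3 + 1·5 + 7·1 + 5·2 + 9·5 + 6·4 = 156
Arrival: 8·2 + 11·4 + 1·3 + 7·2 + 5·3 + 9·2 + 6·2 = 122
Nomadland has the highest Borda score (166).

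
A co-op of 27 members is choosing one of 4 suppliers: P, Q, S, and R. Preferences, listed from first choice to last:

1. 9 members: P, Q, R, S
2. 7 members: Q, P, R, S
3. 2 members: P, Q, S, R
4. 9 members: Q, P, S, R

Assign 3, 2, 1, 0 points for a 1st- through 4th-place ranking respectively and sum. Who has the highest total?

Q

P: 9·3 + 7·2 + 2·3 + 9·2 = 65
Q: 9·2 + 7·3 + 2·2 + 9·3 = 70
S: 9·0 + 7·0 + 2·1 + 9·1 = 11
R: 9·1 + 7·1 + 2·0 + 9·0 = 16
Q has the highest Borda score (70).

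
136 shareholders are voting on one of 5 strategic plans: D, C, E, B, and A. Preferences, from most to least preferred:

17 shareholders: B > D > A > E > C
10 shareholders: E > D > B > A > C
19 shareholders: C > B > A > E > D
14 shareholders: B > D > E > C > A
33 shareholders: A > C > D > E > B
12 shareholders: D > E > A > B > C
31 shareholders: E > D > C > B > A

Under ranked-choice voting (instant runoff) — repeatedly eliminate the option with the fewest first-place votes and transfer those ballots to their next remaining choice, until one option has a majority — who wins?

Round 1: D 12, C 19, E 41, B 31, A 33. Eliminate D.
Round 2: C 19, E 53, B 31, A 33. Eliminate C.
Round 3: E 53, B 50, A 33. Eliminate A.
Round 4: E 86, B 50. E has a majority.

E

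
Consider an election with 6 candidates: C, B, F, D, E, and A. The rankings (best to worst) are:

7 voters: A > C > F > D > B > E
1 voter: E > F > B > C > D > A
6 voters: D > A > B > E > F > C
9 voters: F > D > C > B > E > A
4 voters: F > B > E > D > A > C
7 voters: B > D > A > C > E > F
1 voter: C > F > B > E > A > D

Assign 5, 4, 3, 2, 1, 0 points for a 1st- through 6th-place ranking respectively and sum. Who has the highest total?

C: 7·4 + 1·2 + 6·0 + 9·3 + 4·0 + 7·2 + 1·5 = 76
B: 7·1 + 1·3 + 6·3 + 9·2 + 4·4 + 7·5 + 1·3 = 100
F: 7·3 + 1·4 + 6·1 + 9·5 + 4·5 + 7·0 + 1·4 = 100
D: 7·2 + 1·1 + 6·5 + 9·4 + 4·2 + 7·4 + 1·0 = 117
E: 7·0 + 1·5 + 6·2 + 9·1 + 4·3 + 7·1 + 1·2 = 47
A: 7·5 + 1·0 + 6·4 + 9·0 + 4·1 + 7·3 + 1·1 = 85
D has the highest Borda score (117).

D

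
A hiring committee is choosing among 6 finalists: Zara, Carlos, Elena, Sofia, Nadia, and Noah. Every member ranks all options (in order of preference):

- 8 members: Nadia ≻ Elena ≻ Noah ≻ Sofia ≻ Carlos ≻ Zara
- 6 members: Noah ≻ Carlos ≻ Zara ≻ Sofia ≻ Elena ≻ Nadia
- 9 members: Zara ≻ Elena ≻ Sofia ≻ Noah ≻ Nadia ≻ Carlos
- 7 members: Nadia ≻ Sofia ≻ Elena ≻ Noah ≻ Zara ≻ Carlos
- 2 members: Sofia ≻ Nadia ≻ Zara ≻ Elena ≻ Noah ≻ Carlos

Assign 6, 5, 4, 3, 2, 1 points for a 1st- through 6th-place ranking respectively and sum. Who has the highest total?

Elena

Zara: 8·1 + 6·4 + 9·6 + 7·2 + 2·4 = 108
Carlos: 8·2 + 6·5 + 9·1 + 7·1 + 2·1 = 64
Elena: 8·5 + 6·2 + 9·5 + 7·4 + 2·3 = 131
Sofia: 8·3 + 6·3 + 9·4 + 7·5 + 2·6 = 125
Nadia: 8·6 + 6·1 + 9·2 + 7·6 + 2·5 = 124
Noah: 8·4 + 6·6 + 9·3 + 7·3 + 2·2 = 120
Elena has the highest Borda score (131).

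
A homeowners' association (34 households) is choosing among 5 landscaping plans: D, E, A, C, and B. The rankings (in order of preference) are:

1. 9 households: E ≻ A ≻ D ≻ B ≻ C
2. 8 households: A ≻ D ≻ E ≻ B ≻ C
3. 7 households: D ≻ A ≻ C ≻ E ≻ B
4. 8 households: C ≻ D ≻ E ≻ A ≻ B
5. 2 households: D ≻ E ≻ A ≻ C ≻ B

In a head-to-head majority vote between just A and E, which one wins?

E

Voters preferring A to E: 15; preferring E to A: 19.
E wins the head-to-head.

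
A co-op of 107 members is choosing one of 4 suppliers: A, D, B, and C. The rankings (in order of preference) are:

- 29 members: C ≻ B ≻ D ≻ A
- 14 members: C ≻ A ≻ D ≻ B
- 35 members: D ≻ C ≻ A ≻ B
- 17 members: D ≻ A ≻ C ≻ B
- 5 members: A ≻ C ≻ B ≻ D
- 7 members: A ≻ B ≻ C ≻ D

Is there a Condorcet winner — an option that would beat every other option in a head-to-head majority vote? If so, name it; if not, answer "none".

C vs A: 78–29 for C.
C vs D: 55–52 for C.
C vs B: 100–7 for C.
C beats every other option head-to-head.

C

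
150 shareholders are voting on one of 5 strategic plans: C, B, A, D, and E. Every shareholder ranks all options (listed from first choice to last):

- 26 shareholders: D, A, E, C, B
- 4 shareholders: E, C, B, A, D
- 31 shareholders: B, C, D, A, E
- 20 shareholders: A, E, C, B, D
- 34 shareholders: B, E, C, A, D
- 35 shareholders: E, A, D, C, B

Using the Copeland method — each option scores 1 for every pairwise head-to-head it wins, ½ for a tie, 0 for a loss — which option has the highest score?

C: beats B and D; loses to A and E → score 2.
B: beats D; loses to C, A, and E → score 1.
A: beats C, B, D, and E → score 4.
D: loses to C, B, A, and E → score 0.
E: beats C, B, and D; loses to A → score 3.
A has the best pairwise record.

A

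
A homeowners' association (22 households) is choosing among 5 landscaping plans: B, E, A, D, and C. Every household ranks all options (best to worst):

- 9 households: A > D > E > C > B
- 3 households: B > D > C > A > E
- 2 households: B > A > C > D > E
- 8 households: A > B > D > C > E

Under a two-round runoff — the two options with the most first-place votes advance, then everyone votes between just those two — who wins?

A

Round 1 first-place votes: B 5, E 0, A 17, D 0, C 0.
A and B advance.
Runoff: A is preferred to B by 17 voters; B by 5.
A wins the runoff.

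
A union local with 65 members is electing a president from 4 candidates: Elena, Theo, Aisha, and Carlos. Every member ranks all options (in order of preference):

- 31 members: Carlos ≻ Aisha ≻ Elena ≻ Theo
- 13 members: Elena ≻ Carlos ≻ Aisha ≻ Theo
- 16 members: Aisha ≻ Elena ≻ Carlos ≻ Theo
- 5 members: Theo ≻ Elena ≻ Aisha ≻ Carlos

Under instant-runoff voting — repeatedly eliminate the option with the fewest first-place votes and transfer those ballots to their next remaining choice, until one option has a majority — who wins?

Elena

Round 1: Elena 13, Theo 5, Aisha 16, Carlos 31. Eliminate Theo.
Round 2: Elena 18, Aisha 16, Carlos 31. Eliminate Aisha.
Round 3: Elena 34, Carlos 31. Elena has a majority.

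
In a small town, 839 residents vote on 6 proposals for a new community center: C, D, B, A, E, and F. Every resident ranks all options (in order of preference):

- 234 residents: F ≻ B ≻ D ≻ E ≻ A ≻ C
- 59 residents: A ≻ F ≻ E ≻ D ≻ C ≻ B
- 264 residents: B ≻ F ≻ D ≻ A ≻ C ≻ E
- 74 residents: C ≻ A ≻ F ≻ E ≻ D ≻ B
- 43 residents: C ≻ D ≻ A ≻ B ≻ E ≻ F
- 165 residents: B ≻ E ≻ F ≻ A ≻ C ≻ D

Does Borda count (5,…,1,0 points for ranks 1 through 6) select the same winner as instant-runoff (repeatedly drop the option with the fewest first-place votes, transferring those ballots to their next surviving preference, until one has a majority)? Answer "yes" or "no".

Borda — scores: C 1073, D 1858, B 3167, A 1812, E 1496, F 3179. Winner: F.
Instant-runoff — R1 C 117, D 0, B 429, A 59, E 0, F 234 (B winner). Winner: B.
The two methods disagree.

no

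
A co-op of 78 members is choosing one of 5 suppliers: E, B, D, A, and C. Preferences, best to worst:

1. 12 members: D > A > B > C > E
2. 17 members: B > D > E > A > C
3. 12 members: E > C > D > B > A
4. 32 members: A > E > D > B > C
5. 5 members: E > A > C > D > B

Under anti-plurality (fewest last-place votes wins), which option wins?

D

Last-place votes: E 12, B 5, D 0, A 12, C 49.
D is ranked last by the fewest voters, so D wins.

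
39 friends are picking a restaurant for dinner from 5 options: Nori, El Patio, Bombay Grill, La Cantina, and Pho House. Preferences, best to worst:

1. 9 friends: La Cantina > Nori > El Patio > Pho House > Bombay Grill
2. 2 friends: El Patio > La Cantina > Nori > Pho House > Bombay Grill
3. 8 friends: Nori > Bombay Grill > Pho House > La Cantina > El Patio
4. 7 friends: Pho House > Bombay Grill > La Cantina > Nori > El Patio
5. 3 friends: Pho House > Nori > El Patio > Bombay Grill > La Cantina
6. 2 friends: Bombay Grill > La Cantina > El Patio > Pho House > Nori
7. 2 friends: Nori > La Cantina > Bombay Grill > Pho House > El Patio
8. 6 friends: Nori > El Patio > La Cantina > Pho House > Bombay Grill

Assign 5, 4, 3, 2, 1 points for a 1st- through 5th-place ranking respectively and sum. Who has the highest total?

Nori: 9·4 + 2·3 + 8·5 + 7·2 + 3·4 + 2·1 + 2·5 + 6·5 = 150
El Patio: 9·3 + 2·5 + 8·1 + 7·1 + 3·3 + 2·3 + 2·1 + 6·4 = 93
Bombay Grill: 9·1 + 2·1 + 8·4 + 7·4 + 3·2 + 2·5 + 2·3 + 6·1 = 99
La Cantina: 9·5 + 2·4 + 8·2 + 7·3 + 3·1 + 2·4 + 2·4 + 6·3 = 127
Pho House: 9·2 + 2·2 + 8·3 + 7·5 + 3·5 + 2·2 + 2·2 + 6·2 = 116
Nori has the highest Borda score (150).

Nori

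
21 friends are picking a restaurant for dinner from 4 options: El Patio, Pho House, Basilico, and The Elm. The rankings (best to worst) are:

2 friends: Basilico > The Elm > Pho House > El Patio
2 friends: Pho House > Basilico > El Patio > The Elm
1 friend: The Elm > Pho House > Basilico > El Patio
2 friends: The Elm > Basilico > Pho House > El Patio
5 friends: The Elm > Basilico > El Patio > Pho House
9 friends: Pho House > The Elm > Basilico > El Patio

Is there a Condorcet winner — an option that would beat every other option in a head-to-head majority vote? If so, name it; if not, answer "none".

Pho House vs El Patio: 16–5 for Pho House.
Pho House vs Basilico: 12–9 for Pho House.
Pho House vs The Elm: 11–10 for Pho House.
Pho House beats every other option head-to-head.

Pho House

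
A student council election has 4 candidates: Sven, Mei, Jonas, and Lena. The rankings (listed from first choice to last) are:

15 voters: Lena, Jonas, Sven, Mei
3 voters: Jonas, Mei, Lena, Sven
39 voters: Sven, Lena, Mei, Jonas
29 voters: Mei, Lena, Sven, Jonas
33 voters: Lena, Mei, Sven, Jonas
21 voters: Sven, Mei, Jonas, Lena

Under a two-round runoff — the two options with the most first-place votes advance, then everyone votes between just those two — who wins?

Lena

Round 1 first-place votes: Sven 60, Mei 29, Jonas 3, Lena 48.
Sven and Lena advance.
Runoff: Sven is preferred to Lena by 60 voters; Lena by 80.
Lena wins the runoff.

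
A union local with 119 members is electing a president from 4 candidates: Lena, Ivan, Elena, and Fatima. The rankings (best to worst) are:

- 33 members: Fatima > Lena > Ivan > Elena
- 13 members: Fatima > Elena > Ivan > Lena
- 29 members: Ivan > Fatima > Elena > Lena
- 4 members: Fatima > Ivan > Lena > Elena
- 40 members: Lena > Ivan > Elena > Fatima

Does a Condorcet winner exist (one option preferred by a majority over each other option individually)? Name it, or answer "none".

none

Checking pairwise contests:
Fatima beats Lena 79–40.
Lena beats Ivan 73–46.
Lena beats Elena 77–42.
Ivan beats Fatima 69–50.
Every option loses at least one head-to-head, so there is no Condorcet winner.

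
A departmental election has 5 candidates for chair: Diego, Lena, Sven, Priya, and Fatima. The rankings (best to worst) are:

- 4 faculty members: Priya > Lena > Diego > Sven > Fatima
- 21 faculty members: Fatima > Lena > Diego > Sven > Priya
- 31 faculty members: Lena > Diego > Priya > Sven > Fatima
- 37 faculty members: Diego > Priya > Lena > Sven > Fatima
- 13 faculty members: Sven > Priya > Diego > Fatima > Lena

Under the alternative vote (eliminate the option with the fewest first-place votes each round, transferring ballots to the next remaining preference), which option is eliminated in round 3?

Fatima

Round 1: Diego 37, Lena 31, Sven 13, Priya 4, Fatima 21. Eliminate Priya.
Round 2: Diego 37, Lena 35, Sven 13, Fatima 21. Eliminate Sven.
Round 3: Diego 50, Lena 35, Fatima 21. Eliminate Fatima.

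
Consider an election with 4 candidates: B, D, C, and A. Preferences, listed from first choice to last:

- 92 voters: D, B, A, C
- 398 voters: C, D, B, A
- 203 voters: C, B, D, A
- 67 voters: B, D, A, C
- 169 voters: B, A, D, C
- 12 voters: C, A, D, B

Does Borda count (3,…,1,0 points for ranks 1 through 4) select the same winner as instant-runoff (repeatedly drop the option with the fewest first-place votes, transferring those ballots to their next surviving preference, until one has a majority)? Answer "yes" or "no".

Borda — scores: B 1696, D 1590, C 1839, A 521. Winner: C.
Instant-runoff — R1 B 236, D 92, C 613, A 0 (C winner). Winner: C.
The two methods agree.

yes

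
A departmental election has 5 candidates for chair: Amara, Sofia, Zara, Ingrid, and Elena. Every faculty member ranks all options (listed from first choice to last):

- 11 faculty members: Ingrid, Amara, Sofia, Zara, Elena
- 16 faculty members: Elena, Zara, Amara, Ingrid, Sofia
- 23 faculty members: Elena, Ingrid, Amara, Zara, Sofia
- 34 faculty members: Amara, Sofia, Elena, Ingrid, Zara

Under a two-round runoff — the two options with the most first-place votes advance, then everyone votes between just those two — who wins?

Round 1 first-place votes: Amara 34, Sofia 0, Zara 0, Ingrid 11, Elena 39.
Elena and Amara advance.
Runoff: Elena is preferred to Amara by 39 voters; Amara by 45.
Amara wins the runoff.

Amara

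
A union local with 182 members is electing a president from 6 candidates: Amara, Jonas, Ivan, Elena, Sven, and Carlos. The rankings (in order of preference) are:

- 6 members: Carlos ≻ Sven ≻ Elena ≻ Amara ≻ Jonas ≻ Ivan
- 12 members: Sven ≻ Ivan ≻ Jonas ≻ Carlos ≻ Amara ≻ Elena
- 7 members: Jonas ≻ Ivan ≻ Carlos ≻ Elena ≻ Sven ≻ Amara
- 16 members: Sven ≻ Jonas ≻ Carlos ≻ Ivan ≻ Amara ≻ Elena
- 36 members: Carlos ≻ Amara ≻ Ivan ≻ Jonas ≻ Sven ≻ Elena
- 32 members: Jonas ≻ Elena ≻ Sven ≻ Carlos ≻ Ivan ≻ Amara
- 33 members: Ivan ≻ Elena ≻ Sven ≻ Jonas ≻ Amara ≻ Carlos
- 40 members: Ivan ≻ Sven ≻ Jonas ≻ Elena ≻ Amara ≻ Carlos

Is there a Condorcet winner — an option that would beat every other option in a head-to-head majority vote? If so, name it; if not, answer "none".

Ivan vs Amara: 140–42 for Ivan.
Ivan vs Jonas: 121–61 for Ivan.
Ivan vs Elena: 144–38 for Ivan.
Ivan vs Sven: 116–66 for Ivan.
Ivan vs Carlos: 92–90 for Ivan.
Ivan beats every other option head-to-head.

Ivan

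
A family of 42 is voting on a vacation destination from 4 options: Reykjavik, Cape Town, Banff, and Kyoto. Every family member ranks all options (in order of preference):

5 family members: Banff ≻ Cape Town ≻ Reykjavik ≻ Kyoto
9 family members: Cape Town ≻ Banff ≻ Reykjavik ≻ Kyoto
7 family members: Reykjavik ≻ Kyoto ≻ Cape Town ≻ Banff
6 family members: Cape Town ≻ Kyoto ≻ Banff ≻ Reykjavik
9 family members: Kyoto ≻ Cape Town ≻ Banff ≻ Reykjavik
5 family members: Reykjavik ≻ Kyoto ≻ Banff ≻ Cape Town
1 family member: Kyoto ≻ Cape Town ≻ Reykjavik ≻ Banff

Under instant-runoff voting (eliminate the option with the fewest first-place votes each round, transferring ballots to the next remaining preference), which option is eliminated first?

Round 1: Reykjavik 12, Cape Town 15, Banff 5, Kyoto 10. Eliminate Banff.

Banff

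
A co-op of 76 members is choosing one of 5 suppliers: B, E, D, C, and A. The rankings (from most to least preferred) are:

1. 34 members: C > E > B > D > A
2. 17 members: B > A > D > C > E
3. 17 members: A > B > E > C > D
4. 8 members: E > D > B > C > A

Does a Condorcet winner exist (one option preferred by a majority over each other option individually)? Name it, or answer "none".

none

Checking pairwise contests:
E beats B 42–34.
C beats E 51–25.
B beats D 68–8.
B beats C 42–34.
B beats A 59–17.
Every option loses at least one head-to-head, so there is no Condorcet winner.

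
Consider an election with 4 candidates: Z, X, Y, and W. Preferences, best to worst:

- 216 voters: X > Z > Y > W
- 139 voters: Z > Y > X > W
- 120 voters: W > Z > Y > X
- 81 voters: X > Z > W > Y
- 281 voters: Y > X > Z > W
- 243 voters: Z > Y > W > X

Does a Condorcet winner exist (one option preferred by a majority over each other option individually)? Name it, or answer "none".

none

Checking pairwise contests:
X beats Z 578–502.
Y beats X 783–297.
Z beats Y 799–281.
Z beats W 960–120.
Every option loses at least one head-to-head, so there is no Condorcet winner.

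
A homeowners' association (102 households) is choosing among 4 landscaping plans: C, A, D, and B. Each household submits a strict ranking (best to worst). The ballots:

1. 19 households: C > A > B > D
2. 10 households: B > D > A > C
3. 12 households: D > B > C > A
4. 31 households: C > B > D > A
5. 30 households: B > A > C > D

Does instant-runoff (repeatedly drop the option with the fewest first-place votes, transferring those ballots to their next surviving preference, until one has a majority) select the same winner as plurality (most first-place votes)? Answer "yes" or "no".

no

Instant-runoff — R1 C 50, A 0, D 12, B 40 (A out); R2 C 50, D 12, B 40 (D out); R3 C 50, B 52 (B winner). Winner: B.
Plurality — first-place votes: C 50, A 0, D 12, B 40. Winner: C.
The two methods disagree.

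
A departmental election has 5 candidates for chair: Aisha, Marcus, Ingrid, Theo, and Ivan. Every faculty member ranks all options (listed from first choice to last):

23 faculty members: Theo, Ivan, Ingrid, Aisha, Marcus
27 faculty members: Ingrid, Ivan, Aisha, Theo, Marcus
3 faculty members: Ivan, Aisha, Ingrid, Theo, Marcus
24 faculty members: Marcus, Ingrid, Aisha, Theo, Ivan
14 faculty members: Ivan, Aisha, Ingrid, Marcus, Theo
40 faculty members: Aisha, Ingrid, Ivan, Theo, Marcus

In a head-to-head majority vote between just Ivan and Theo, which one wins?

Ivan

Voters preferring Ivan to Theo: 84; preferring Theo to Ivan: 47.
Ivan wins the head-to-head.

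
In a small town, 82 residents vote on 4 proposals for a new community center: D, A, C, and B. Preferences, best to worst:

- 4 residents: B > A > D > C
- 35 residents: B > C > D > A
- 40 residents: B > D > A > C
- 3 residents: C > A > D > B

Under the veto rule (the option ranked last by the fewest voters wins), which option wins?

Last-place votes: D 0, A 35, C 44, B 3.
D is ranked last by the fewest voters, so D wins.

D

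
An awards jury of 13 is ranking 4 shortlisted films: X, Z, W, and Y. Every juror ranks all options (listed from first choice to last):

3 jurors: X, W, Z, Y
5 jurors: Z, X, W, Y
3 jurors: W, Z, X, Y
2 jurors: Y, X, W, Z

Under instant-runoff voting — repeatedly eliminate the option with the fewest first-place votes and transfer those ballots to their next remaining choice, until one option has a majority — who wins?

Round 1: X 3, Z 5, W 3, Y 2. Eliminate Y.
Round 2: X 5, Z 5, W 3. Eliminate W.
Round 3: X 5, Z 8. Z has a majority.

Z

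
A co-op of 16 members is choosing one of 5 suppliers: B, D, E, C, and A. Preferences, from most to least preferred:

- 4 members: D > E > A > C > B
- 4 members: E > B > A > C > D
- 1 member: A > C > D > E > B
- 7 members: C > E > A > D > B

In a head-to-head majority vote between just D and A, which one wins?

Voters preferring D to A: 4; preferring A to D: 12.
A wins the head-to-head.

A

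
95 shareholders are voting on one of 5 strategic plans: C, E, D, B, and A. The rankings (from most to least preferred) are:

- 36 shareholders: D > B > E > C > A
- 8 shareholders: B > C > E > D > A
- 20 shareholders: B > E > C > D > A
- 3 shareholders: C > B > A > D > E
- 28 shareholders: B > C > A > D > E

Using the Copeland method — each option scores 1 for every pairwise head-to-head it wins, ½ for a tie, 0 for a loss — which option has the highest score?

C: beats D and A; loses to E and B → score 2.
E: beats C and A; loses to D and B → score 2.
D: beats E and A; loses to C and B → score 2.
B: beats C, E, D, and A → score 4.
A: loses to C, E, D, and B → score 0.
B has the best pairwise record.

B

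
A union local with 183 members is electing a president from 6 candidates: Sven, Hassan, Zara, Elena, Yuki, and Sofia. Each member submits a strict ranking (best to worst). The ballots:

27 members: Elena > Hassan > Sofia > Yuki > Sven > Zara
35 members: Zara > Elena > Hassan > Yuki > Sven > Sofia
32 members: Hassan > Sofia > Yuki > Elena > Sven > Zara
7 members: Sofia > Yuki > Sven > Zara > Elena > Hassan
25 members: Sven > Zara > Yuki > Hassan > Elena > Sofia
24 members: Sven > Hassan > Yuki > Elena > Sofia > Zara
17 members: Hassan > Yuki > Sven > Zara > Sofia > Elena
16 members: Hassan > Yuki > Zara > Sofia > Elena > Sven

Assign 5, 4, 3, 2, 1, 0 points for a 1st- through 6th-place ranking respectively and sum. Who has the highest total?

Sven: 27·1 + 35·1 + 32·1 + 7·3 + 25·5 + 24·5 + 17·3 + 16·0 = 411
Hassan: 27·4 + 35·3 + 32·5 + 7·0 + 25·2 + 24·4 + 17·5 + 16·5 = 684
Zara: 27·0 + 35·5 + 32·0 + 7·2 + 25·4 + 24·0 + 17·2 + 16·3 = 371
Elena: 27·5 + 35·4 + 32·2 + 7·1 + 25·1 + 24·2 + 17·0 + 16·1 = 435
Yuki: 27·2 + 35·2 + 32·3 + 7·4 + 25·3 + 24·3 + 17·4 + 16·4 = 527
Sofia: 27·3 + 35·0 + 32·4 + 7·5 + 25·0 + 24·1 + 17·1 + 16·2 = 317
Hassan has the highest Borda score (684).

Hassan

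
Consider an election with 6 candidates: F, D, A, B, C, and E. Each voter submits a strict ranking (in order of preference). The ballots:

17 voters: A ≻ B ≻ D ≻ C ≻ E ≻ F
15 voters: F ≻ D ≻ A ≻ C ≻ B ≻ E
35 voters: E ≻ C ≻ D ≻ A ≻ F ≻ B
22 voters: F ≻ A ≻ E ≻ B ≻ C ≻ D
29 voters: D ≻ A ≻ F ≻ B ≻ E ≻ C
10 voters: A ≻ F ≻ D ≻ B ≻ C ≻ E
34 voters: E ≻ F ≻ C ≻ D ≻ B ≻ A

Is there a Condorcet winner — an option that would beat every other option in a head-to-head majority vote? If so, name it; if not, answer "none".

none

Checking pairwise contests:
A beats F 91–71.
C beats D 91–71.
D beats A 113–49.
F beats B 145–17.
F beats C 110–52.
A beats E 93–69.
Every option loses at least one head-to-head, so there is no Condorcet winner.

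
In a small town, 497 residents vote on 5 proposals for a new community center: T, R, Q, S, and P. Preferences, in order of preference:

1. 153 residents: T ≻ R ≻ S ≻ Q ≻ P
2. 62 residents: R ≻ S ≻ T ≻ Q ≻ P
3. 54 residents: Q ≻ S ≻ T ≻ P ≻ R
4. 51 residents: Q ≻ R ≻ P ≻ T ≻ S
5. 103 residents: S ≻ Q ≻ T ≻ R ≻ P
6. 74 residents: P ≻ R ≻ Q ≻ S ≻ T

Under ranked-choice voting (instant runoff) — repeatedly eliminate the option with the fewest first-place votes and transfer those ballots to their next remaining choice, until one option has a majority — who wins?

Round 1: T 153, R 62, Q 105, S 103, P 74. Eliminate R.
Round 2: T 153, Q 105, S 165, P 74. Eliminate P.
Round 3: T 153, Q 179, S 165. Eliminate T.
Round 4: Q 179, S 318. S has a majority.

S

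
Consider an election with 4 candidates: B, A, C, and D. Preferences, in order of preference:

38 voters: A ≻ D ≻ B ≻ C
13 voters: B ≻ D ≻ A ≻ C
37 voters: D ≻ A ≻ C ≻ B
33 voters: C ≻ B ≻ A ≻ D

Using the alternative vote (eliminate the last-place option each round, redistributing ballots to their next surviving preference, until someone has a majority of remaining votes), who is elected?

A

Round 1: B 13, A 38, C 33, D 37. Eliminate B.
Round 2: A 38, C 33, D 50. Eliminate C.
Round 3: A 71, D 50. A has a majority.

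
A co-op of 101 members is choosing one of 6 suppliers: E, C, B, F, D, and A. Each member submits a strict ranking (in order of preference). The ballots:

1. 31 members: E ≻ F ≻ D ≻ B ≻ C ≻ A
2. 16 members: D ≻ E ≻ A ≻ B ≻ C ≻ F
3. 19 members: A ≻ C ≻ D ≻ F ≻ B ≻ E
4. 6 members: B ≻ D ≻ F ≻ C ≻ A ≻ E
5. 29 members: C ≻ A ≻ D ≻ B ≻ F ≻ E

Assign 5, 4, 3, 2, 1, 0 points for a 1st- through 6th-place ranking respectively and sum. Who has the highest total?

D

E: 31·5 + 16·4 + 19·0 + 6·0 + 29·0 = 219
C: 31·1 + 16·1 + 19·4 + 6·2 + 29·5 = 280
B: 31·2 + 16·2 + 19·1 + 6·5 + 29·2 = 201
F: 31·4 + 16·0 + 19·2 + 6·3 + 29·1 = 209
D: 31·3 + 16·5 + 19·3 + 6·4 + 29·3 = 341
A: 31·0 + 16·3 + 19·5 + 6·1 + 29·4 = 265
D has the highest Borda score (341).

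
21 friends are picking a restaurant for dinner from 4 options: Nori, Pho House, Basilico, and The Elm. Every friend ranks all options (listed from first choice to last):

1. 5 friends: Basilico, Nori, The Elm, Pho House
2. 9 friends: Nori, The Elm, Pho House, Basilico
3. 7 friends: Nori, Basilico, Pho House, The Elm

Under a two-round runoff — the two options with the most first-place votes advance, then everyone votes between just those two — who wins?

Round 1 first-place votes: Nori 16, Pho House 0, Basilico 5, The Elm 0.
Nori and Basilico advance.
Runoff: Nori is preferred to Basilico by 16 voters; Basilico by 5.
Nori wins the runoff.

Nori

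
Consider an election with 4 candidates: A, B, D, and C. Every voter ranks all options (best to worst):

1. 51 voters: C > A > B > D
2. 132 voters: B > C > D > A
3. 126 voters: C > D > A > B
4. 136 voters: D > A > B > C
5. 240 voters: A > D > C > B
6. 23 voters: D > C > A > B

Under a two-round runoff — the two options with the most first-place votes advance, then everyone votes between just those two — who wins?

Round 1 first-place votes: A 240, B 132, D 159, C 177.
A and C advance.
Runoff: A is preferred to C by 376 voters; C by 332.
A wins the runoff.

A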